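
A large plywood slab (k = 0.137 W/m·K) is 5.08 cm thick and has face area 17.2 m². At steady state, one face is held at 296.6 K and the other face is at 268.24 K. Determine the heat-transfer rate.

Q = kA·ΔT/L = 0.137 × 17.2 × |296.6 K − 268.24 K| / 0.0508 = 1320 W

Q = 1320 W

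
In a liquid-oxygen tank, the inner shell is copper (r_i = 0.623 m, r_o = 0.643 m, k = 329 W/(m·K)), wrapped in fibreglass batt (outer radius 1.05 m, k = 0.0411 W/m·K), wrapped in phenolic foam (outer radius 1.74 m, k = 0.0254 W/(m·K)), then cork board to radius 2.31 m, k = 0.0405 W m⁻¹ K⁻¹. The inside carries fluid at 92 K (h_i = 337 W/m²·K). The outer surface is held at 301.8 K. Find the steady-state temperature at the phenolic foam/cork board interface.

Series thermal resistances, inner to outer:
  R_conv,in = 1/(4πr²h) = 1/(4π·0.623²·337) = 6.084×10^-4 K/W
  R_copper = (1/0.623 − 1/0.643)/(4πk) = 0.04993/(4π·329) = 1.208×10^-5 K/W
  R_fibreglass batt = (1/0.643 − 1/1.05)/(4πk) = 0.6028/(4π·0.0411) = 1.167 K/W
  R_phenolic foam = (1/1.05 − 1/1.74)/(4πk) = 0.3777/(4π·0.0254) = 1.183 K/W
  R_cork board = (1/1.74 − 1/2.31)/(4πk) = 0.1418/(4π·0.0405) = 0.2786 K/W
ΣR = 6.084×10^-4 + 1.208×10^-5 + 1.167 + 1.183 + 0.2786 = 2.629 K/W
Q = ΔT/ΣR = (92 K − 301.8 K)/2.629 = -79.80 W
From the inner boundary to the phenolic foam/cork board interface, ΣR_partial = 2.351 K/W.
T_interface = T_in − Q·ΣR_partial = 92 K − (-79.80)(2.351) = 279.6 K

T = 279.6 K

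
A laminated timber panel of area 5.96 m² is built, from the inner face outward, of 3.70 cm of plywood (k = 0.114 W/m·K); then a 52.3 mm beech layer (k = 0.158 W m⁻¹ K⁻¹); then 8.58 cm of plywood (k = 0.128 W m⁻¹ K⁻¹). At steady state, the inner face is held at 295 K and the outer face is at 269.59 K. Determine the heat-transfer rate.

Resistance network (inner→outer):
  R_plywood = L/(kA) = 0.0370/(0.114·5.96) = 0.05446 K/W
  R_beech = L/(kA) = 0.0523/(0.158·5.96) = 0.05554 K/W
  R_plywood = L/(kA) = 0.0858/(0.128·5.96) = 0.1125 K/W
ΣR = 0.05446 + 0.05554 + 0.1125 = 0.2225 K/W
Q = ΔT/ΣR = (295 K − 269.59 K)/0.2225 = 114 W

Q = 114 W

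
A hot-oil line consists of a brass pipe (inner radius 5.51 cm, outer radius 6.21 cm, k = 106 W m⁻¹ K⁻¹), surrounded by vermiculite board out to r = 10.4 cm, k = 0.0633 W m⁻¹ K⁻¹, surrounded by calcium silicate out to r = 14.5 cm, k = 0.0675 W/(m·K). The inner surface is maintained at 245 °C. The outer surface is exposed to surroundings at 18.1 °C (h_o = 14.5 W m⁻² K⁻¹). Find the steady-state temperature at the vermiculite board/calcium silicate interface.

T = 109 °C

Treat each layer as a resistance in series:
  R'_brass = ln(0.0621/0.0551)/(2πk) = 0.1196/(2π·106) = 1.796×10^-4 m·K/W
  R'_vermiculite board = ln(0.104/0.0621)/(2πk) = 0.5156/(2π·0.0633) = 1.296 m·K/W
  R'_calcium silicate = ln(0.145/0.104)/(2πk) = 0.3323/(2π·0.0675) = 0.7836 m·K/W
  R'_conv,out = 1/(2πr h) = 1/(2π·0.145·14.5) = 0.07570 m·K/W
ΣR = 1.796×10^-4 + 1.296 + 0.7836 + 0.07570 = 2.155 m·K/W
Q' = ΔT/ΣR = (245 °C − 18.1 °C)/2.155 = 105.3 W/m
From the inner boundary to the vermiculite board/calcium silicate interface, ΣR_partial = 1.296 m·K/W.
T_interface = T_in − Q'·ΣR_partial = 245 °C − (105.3)(1.296) = 109 °C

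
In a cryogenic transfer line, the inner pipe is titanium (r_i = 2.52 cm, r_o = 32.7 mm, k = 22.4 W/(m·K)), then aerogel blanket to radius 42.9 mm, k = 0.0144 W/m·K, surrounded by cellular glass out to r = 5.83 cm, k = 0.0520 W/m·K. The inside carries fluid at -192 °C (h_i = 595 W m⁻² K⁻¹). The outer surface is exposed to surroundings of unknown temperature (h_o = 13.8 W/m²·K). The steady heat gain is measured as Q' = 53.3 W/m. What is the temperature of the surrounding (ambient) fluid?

Sum the resistances:
  R'_conv,in = 1/(2πr h) = 1/(2π·0.0252·595) = 0.01061 m·K/W
  R'_titanium = ln(0.0327/0.0252)/(2πk) = 0.2605/(2π·22.4) = 0.001851 m·K/W
  R'_aerogel blanket = ln(0.0429/0.0327)/(2πk) = 0.2715/(2π·0.0144) = 3.001 m·K/W
  R'_cellular glass = ln(0.0583/0.0429)/(2πk) = 0.3067/(2π·0.0520) = 0.9388 m·K/W
  R'_conv,out = 1/(2πr h) = 1/(2π·0.0583·13.8) = 0.1978 m·K/W
ΣR = 4.150 m·K/W
ΔT = Q'·ΣR = 53.3 × 4.150 = 221.2 K
Heat flows inward, so T_out = T_in + ΔT = -192 + 221.2 = 29.2 °C

T_out = 29.2 °C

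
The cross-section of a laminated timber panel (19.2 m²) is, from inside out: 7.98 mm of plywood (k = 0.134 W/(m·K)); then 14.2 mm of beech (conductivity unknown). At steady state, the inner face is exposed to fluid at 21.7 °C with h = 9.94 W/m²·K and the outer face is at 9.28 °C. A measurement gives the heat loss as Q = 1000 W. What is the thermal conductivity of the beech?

ΣR = ΔT/Q = |21.7 − 9.28|/1000 = 0.01242 K/W
Known resistances:
  R_conv,in = 1/(hA) = 1/(9.94·19.2) = 0.005240 K/W
  R_plywood = L/(kA) = 0.00798/(0.134·19.2) = 0.003102 K/W
R_beech = ΣR − ΣR_known = 0.01242 − 0.008342 = 0.004078 K/W
L/(kA) = 0.004078 ⇒ k = 0.0142/(0.004078·19.2) = 0.181 W/m·K

k = 0.181 W/m·K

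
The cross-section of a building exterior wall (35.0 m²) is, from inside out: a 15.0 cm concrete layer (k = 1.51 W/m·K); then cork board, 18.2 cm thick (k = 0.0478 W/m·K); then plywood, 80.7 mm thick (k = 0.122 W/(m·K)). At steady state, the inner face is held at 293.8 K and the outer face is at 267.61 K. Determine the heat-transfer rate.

Resistance network (inner→outer):
  R_concrete = L/(kA) = 0.150/(1.51·35.0) = 0.002838 K/W
  R_cork board = L/(kA) = 0.182/(0.0478·35.0) = 0.1088 K/W
  R_plywood = L/(kA) = 0.0807/(0.122·35.0) = 0.01890 K/W
ΣR = 0.002838 + 0.1088 + 0.01890 = 0.1305 K/W
Q = ΔT/ΣR = (293.8 K − 267.61 K)/0.1305 = 201 W

Q = 201 W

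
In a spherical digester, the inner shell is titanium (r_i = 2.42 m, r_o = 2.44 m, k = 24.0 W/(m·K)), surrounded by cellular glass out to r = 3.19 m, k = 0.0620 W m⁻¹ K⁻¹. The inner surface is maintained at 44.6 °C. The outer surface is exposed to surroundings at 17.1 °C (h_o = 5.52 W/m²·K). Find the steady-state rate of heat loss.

Q = 220 W

Resistance network (inner→outer):
  R_titanium = (1/2.42 − 1/2.44)/(4πk) = 0.003387/(4π·24.0) = 1.123×10^-5 K/W
  R_cellular glass = (1/2.44 − 1/3.19)/(4πk) = 0.09636/(4π·0.0620) = 0.1237 K/W
  R_conv,out = 1/(4πr²h) = 1/(4π·3.19²·5.52) = 0.001417 K/W
ΣR = 1.123×10^-5 + 0.1237 + 0.001417 = 0.1251 K/W
Q = ΔT/ΣR = (44.6 °C − 17.1 °C)/0.1251 = 220 W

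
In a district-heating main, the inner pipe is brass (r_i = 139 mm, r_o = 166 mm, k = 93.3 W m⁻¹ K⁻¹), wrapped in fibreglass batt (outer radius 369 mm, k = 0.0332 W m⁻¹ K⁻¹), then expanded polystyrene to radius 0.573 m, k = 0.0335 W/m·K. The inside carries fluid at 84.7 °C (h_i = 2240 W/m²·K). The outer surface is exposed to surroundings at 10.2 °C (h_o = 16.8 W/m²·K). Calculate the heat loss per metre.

Treat each layer as a resistance in series:
  R'_conv,in = 1/(2πr h) = 1/(2π·0.139·2240) = 5.112×10^-4 m·K/W
  R'_brass = ln(0.166/0.139)/(2πk) = 0.1775/(2π·93.3) = 3.028×10^-4 m·K/W
  R'_fibreglass batt = ln(0.369/0.166)/(2πk) = 0.7988/(2π·0.0332) = 3.829 m·K/W
  R'_expanded polystyrene = ln(0.573/0.369)/(2πk) = 0.4401/(2π·0.0335) = 2.091 m·K/W
  R'_conv,out = 1/(2πr h) = 1/(2π·0.573·16.8) = 0.01653 m·K/W
ΣR = 5.112×10^-4 + 3.028×10^-4 + 3.829 + 2.091 + 0.01653 = 5.937 m·K/W
Q' = ΔT/ΣR = (84.7 °C − 10.2 °C)/5.937 = 12.5 W/m

Q' = 12.5 W/m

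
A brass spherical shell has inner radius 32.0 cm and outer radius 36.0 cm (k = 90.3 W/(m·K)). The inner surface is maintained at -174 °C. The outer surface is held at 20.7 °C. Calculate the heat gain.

Q = 636 kW

Q = 4πk·ΔT/(1/r₁ − 1/r₂) = 4π × 90.3 × 194.7 / (1/0.320 − 1/0.360) = 6.36×10^5 W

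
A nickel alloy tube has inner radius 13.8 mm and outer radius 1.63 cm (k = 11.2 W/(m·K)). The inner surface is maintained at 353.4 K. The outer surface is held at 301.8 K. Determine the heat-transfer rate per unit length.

Q' = 2πk·ΔT/ln(r₂/r₁) = 2π × 11.2 × 51.6 / ln(0.0163/0.0138) = 21800 W/m

Q' = 21800 W/m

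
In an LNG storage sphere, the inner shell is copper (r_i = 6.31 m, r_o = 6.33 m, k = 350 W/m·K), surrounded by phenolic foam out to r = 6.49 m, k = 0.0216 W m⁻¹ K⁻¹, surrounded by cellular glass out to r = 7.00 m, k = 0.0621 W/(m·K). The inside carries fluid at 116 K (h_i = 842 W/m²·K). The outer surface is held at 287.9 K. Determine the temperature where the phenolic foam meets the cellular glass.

Resistance network (inner→outer):
  R_conv,in = 1/(4πr²h) = 1/(4π·6.31²·842) = 2.374×10^-6 K/W
  R_copper = (1/6.31 − 1/6.33)/(4πk) = 5.007×10^-4/(4π·350) = 1.138×10^-7 K/W
  R_phenolic foam = (1/6.33 − 1/6.49)/(4πk) = 0.003895/(4π·0.0216) = 0.01435 K/W
  R_cellular glass = (1/6.49 − 1/7.00)/(4πk) = 0.01123/(4π·0.0621) = 0.01439 K/W
ΣR = 2.374×10^-6 + 1.138×10^-7 + 0.01435 + 0.01439 = 0.02874 K/W
Q = ΔT/ΣR = (116 K − 287.9 K)/0.02874 = -5981 W
From the inner boundary to the phenolic foam/cellular glass interface, ΣR_partial = 0.01435 K/W.
T_interface = T_in − Q·ΣR_partial = 116 K − (-5981)(0.01435) = 201.8 K

T = 201.8 K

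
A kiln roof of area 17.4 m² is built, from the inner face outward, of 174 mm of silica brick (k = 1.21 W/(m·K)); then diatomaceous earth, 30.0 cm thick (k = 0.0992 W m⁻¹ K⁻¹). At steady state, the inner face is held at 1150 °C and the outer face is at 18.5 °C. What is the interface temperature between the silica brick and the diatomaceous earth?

Resistance network (inner→outer):
  R_silica brick = L/(kA) = 0.174/(1.21·17.4) = 0.008264 K/W
  R_diatomaceous earth = L/(kA) = 0.300/(0.0992·17.4) = 0.1738 K/W
ΣR = 0.008264 + 0.1738 = 0.1821 K/W
Q = ΔT/ΣR = (1150 °C − 18.5 °C)/0.1821 = 6214 W
From the inner boundary to the silica brick/diatomaceous earth interface, ΣR_partial = 0.008264 K/W.
T_interface = T_in − Q·ΣR_partial = 1150 °C − (6214)(0.008264) = 1099 °C

T = 1099 °C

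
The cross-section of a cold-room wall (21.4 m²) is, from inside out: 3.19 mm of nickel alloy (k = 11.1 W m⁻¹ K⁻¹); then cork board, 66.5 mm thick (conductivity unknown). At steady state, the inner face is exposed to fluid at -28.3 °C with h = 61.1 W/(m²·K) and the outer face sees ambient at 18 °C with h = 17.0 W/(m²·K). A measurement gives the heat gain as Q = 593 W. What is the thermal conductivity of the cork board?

ΣR = ΔT/Q = |-28.3 − 18|/593 = 0.07808 K/W
Known resistances:
  R_conv,in = 1/(hA) = 1/(61.1·21.4) = 7.648×10^-4 K/W
  R_nickel alloy = L/(kA) = 0.00319/(11.1·21.4) = 1.343×10^-5 K/W
  R_conv,out = 1/(hA) = 1/(17.0·21.4) = 0.002749 K/W
R_cork board = ΣR − ΣR_known = 0.07808 − 0.003527 = 0.07455 K/W
L/(kA) = 0.07455 ⇒ k = 0.0665/(0.07455·21.4) = 0.0417 W/m·K

k = 0.0417 W/m·K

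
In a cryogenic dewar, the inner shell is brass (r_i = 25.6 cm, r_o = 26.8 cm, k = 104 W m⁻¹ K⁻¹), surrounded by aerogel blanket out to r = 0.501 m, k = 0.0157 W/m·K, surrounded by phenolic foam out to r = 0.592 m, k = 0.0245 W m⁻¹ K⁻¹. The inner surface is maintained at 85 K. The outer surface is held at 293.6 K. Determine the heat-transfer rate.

Resistance network (inner→outer):
  R_brass = (1/0.256 − 1/0.268)/(4πk) = 0.1749/(4π·104) = 1.338×10^-4 K/W
  R_aerogel blanket = (1/0.268 − 1/0.501)/(4πk) = 1.735/(4π·0.0157) = 8.796 K/W
  R_phenolic foam = (1/0.501 − 1/0.592)/(4πk) = 0.3068/(4π·0.0245) = 0.9966 K/W
ΣR = 1.338×10^-4 + 8.796 + 0.9966 = 9.793 K/W
Q = ΔT/ΣR = (85 K − 293.6 K)/9.793 = -21.3 W
(Negative Q ⇒ heat flows inward; heat gain = 21.3 W.)

Q = 21.3 W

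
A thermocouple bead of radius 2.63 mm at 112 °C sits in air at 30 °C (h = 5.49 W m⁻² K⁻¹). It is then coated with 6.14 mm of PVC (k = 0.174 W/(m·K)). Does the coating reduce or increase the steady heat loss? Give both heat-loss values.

increases: 0.0391 → 0.264 W

Critical radius for a sphere: r_cr = 2k/h = 0.0634 m = 6.34 cm.
Outer radius after coating: r₂ = 0.00263 + 0.00614 = 0.00877 m.
Since r₁ < r_cr and r₂ ≤ r_cr, the coating moves toward the maximum at r_cr — heat loss rises.
Bare: R = 1/(4πr₁²h) = 2096 K/W; Q = 82/2096 = 0.0391 W.
Coated: R = R_cond + R_conv = 310.2 K/W; Q = 82/310.2 = 0.264 W.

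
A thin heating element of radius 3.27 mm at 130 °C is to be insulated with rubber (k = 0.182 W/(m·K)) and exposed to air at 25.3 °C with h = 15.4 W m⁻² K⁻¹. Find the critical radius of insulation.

For a cylinder, r_cr = k_ins/h = 0.182/15.4 = 0.0118 m = 1.18 cm

r_cr = 1.18 cm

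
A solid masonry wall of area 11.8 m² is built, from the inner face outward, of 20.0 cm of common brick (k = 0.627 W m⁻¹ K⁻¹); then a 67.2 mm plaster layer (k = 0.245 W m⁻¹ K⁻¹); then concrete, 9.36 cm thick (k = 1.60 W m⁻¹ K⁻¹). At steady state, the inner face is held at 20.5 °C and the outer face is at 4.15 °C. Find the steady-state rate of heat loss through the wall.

Treat each layer as a resistance in series:
  R_common brick = L/(kA) = 0.200/(0.627·11.8) = 0.02703 K/W
  R_plaster = L/(kA) = 0.0672/(0.245·11.8) = 0.02324 K/W
  R_concrete = L/(kA) = 0.0936/(1.60·11.8) = 0.004958 K/W
ΣR = 0.02703 + 0.02324 + 0.004958 = 0.05523 K/W
Q = ΔT/ΣR = (20.5 °C − 4.15 °C)/0.05523 = 296 W

Q = 296 W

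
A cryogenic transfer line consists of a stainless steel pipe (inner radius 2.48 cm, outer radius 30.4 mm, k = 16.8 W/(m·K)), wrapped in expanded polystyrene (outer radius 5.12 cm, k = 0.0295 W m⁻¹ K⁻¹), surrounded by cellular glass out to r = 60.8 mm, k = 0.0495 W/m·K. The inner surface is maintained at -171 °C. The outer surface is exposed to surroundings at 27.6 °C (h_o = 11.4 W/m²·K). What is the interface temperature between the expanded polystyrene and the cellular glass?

Resistance network (inner→outer):
  R'_stainless steel = ln(0.0304/0.0248)/(2πk) = 0.2036/(2π·16.8) = 0.001929 m·K/W
  R'_expanded polystyrene = ln(0.0512/0.0304)/(2πk) = 0.5213/(2π·0.0295) = 2.812 m·K/W
  R'_cellular glass = ln(0.0608/0.0512)/(2πk) = 0.1719/(2π·0.0495) = 0.5525 m·K/W
  R'_conv,out = 1/(2πr h) = 1/(2π·0.0608·11.4) = 0.2296 m·K/W
ΣR = 0.001929 + 2.812 + 0.5525 + 0.2296 = 3.596 m·K/W
Q' = ΔT/ΣR = (-171 °C − 27.6 °C)/3.596 = -55.23 W/m
From the inner boundary to the expanded polystyrene/cellular glass interface, ΣR_partial = 2.814 m·K/W.
T_interface = T_in − Q'·ΣR_partial = -171 °C − (-55.23)(2.814) = -15.6 °C

T = -15.6 °C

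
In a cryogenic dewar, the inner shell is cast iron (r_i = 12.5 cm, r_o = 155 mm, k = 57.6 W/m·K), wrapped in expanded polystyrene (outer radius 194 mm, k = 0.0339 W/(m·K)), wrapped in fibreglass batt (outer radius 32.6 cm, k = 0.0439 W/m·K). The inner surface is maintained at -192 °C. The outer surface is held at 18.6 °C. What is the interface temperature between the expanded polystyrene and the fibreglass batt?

T = -98.1 °C

Resistance network (inner→outer):
  R_cast iron = (1/0.125 − 1/0.155)/(4πk) = 1.548/(4π·57.6) = 0.002139 K/W
  R_expanded polystyrene = (1/0.155 − 1/0.194)/(4πk) = 1.297/(4π·0.0339) = 3.045 K/W
  R_fibreglass batt = (1/0.194 − 1/0.326)/(4πk) = 2.087/(4π·0.0439) = 3.783 K/W
ΣR = 0.002139 + 3.045 + 3.783 = 6.830 K/W
Q = ΔT/ΣR = (-192 °C − 18.6 °C)/6.830 = -30.83 W
From the inner boundary to the expanded polystyrene/fibreglass batt interface, ΣR_partial = 3.047 K/W.
T_interface = T_in − Q·ΣR_partial = -192 °C − (-30.83)(3.047) = -98.1 °C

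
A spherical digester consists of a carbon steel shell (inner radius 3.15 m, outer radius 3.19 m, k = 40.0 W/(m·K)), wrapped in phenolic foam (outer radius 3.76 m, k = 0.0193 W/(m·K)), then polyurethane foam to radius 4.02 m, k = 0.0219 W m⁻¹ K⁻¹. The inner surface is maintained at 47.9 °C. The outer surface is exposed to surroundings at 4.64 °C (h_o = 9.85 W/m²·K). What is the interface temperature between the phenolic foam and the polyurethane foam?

Series thermal resistances, inner to outer:
  R_carbon steel = (1/3.15 − 1/3.19)/(4πk) = 0.003981/(4π·40.0) = 7.919×10^-6 K/W
  R_phenolic foam = (1/3.19 − 1/3.76)/(4πk) = 0.04752/(4π·0.0193) = 0.1959 K/W
  R_polyurethane foam = (1/3.76 − 1/4.02)/(4πk) = 0.01720/(4π·0.0219) = 0.06250 K/W
  R_conv,out = 1/(4πr²h) = 1/(4π·4.02²·9.85) = 4.999×10^-4 K/W
ΣR = 7.919×10^-6 + 0.1959 + 0.06250 + 4.999×10^-4 = 0.2589 K/W
Q = ΔT/ΣR = (47.9 °C − 4.64 °C)/0.2589 = 167.1 W
From the inner boundary to the phenolic foam/polyurethane foam interface, ΣR_partial = 0.1959 K/W.
T_interface = T_in − Q·ΣR_partial = 47.9 °C − (167.1)(0.1959) = 15.2 °C

T = 15.2 °C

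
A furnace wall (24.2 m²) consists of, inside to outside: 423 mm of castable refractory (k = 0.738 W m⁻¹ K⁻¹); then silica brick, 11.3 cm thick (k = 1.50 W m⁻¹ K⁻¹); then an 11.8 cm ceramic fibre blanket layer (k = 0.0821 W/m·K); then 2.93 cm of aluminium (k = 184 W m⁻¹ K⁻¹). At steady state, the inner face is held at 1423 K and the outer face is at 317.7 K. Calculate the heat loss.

Series thermal resistances, inner to outer:
  R_castable refractory = L/(kA) = 0.423/(0.738·24.2) = 0.02368 K/W
  R_silica brick = L/(kA) = 0.113/(1.50·24.2) = 0.003113 K/W
  R_ceramic fibre blanket = L/(kA) = 0.118/(0.0821·24.2) = 0.05939 K/W
  R_aluminium = L/(kA) = 0.0293/(184·24.2) = 6.580×10^-6 K/W
ΣR = 0.02368 + 0.003113 + 0.05939 + 6.580×10^-6 = 0.08619 K/W
Q = ΔT/ΣR = (1423 K − 317.7 K)/0.08619 = 12800 W

Q = 12.8 kW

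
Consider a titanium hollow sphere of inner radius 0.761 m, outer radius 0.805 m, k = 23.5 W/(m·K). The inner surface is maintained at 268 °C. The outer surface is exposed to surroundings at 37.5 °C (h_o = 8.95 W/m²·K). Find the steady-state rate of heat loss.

Treat each layer as a resistance in series:
  R_titanium = (1/0.761 − 1/0.805)/(4πk) = 0.07182/(4π·23.5) = 2.432×10^-4 K/W
  R_conv,out = 1/(4πr²h) = 1/(4π·0.805²·8.95) = 0.01372 K/W
ΣR = 2.432×10^-4 + 0.01372 = 0.01396 K/W
Q = ΔT/ΣR = (268 °C − 37.5 °C)/0.01396 = 16500 W

Q = 16.5 kW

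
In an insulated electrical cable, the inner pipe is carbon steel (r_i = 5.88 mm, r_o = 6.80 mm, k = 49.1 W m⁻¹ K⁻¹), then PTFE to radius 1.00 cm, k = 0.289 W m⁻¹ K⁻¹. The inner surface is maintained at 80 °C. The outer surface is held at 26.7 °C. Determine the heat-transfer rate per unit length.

Series thermal resistances, inner to outer:
  R'_carbon steel = ln(0.00680/0.00588)/(2πk) = 0.1454/(2π·49.1) = 4.712×10^-4 m·K/W
  R'_PTFE = ln(0.0100/0.00680)/(2πk) = 0.3857/(2π·0.289) = 0.2124 m·K/W
ΣR = 4.712×10^-4 + 0.2124 = 0.2129 m·K/W
Q' = ΔT/ΣR = (80 °C − 26.7 °C)/0.2129 = 250 W/m

Q' = 250 W/m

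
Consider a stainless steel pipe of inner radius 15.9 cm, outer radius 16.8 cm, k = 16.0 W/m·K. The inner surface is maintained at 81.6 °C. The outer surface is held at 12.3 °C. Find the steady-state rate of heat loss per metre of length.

Q' = 2πk·ΔT/ln(r₂/r₁) = 2π × 16.0 × 69.3 / ln(0.168/0.159) = 1.27×10^5 W/m

Q' = 127 kW/m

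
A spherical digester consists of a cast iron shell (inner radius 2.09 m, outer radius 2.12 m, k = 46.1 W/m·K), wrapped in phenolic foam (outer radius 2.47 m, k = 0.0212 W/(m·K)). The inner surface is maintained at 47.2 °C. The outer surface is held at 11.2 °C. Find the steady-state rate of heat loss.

Resistance network (inner→outer):
  R_cast iron = (1/2.09 − 1/2.12)/(4πk) = 0.006771/(4π·46.1) = 1.169×10^-5 K/W
  R_phenolic foam = (1/2.12 − 1/2.47)/(4πk) = 0.06684/(4π·0.0212) = 0.2509 K/W
ΣR = 1.169×10^-5 + 0.2509 = 0.2509 K/W
Q = ΔT/ΣR = (47.2 °C − 11.2 °C)/0.2509 = 143 W

Q = 143 W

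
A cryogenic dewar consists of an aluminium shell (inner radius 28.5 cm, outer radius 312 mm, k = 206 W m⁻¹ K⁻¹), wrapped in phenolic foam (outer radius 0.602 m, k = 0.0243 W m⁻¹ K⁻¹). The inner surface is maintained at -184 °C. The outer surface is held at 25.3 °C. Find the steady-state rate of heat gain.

Q = 41.4 W

Treat each layer as a resistance in series:
  R_aluminium = (1/0.285 − 1/0.312)/(4πk) = 0.3036/(4π·206) = 1.173×10^-4 K/W
  R_phenolic foam = (1/0.312 − 1/0.602)/(4πk) = 1.544/(4π·0.0243) = 5.056 K/W
ΣR = 1.173×10^-4 + 5.056 = 5.056 K/W
Q = ΔT/ΣR = (-184 °C − 25.3 °C)/5.056 = -41.4 W
(Negative Q ⇒ heat flows inward; heat gain = 41.4 W.)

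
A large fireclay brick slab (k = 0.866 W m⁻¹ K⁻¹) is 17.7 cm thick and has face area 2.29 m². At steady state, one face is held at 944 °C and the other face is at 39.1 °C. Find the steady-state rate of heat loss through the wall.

Q = 10.1 kW

Q = kA·ΔT/L = 0.866 × 2.29 × |944 °C − 39.1 °C| / 0.177 = 10100 W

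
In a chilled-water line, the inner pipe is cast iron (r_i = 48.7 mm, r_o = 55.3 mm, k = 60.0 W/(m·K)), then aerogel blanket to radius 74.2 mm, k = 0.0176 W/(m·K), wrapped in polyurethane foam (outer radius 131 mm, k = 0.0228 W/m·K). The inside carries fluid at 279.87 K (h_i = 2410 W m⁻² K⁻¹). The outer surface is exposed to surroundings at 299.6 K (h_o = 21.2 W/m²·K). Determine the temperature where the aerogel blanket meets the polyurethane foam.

T = 287.7 K

Series thermal resistances, inner to outer:
  R'_conv,in = 1/(2πr h) = 1/(2π·0.0487·2410) = 0.001356 m·K/W
  R'_cast iron = ln(0.0553/0.0487)/(2πk) = 0.1271/(2π·60.0) = 3.371×10^-4 m·K/W
  R'_aerogel blanket = ln(0.0742/0.0553)/(2πk) = 0.2940/(2π·0.0176) = 2.659 m·K/W
  R'_polyurethane foam = ln(0.131/0.0742)/(2πk) = 0.5684/(2π·0.0228) = 3.968 m·K/W
  R'_conv,out = 1/(2πr h) = 1/(2π·0.131·21.2) = 0.05731 m·K/W
ΣR = 0.001356 + 3.371×10^-4 + 2.659 + 3.968 + 0.05731 = 6.686 m·K/W
Q' = ΔT/ΣR = (279.87 K − 299.6 K)/6.686 = -2.951 W/m
From the inner boundary to the aerogel blanket/polyurethane foam interface, ΣR_partial = 2.661 m·K/W.
T_interface = T_in − Q'·ΣR_partial = 279.87 K − (-2.951)(2.661) = 287.7 K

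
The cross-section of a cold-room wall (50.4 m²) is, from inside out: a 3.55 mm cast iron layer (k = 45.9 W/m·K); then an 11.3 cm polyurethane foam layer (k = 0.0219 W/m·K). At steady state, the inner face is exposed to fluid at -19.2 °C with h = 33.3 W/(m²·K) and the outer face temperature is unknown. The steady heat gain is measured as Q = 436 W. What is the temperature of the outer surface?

T_out = 25.7 °C

Sum the resistances:
  R_conv,in = 1/(hA) = 1/(33.3·50.4) = 5.958×10^-4 K/W
  R_cast iron = L/(kA) = 0.00355/(45.9·50.4) = 1.535×10^-6 K/W
  R_polyurethane foam = L/(kA) = 0.113/(0.0219·50.4) = 0.1024 K/W
ΣR = 0.1030 K/W
ΔT = Q·ΣR = 436 × 0.1030 = 44.91 K
Heat flows inward, so T_out = T_in + ΔT = -19.2 + 44.91 = 25.7 °C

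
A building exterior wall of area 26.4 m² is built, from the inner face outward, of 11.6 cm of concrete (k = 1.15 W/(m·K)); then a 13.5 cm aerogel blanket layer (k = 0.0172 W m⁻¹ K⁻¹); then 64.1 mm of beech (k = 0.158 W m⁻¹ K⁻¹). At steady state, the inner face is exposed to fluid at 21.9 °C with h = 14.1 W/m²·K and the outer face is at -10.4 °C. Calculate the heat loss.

Treat each layer as a resistance in series:
  R_conv,in = 1/(hA) = 1/(14.1·26.4) = 0.002686 K/W
  R_concrete = L/(kA) = 0.116/(1.15·26.4) = 0.003821 K/W
  R_aerogel blanket = L/(kA) = 0.135/(0.0172·26.4) = 0.2973 K/W
  R_beech = L/(kA) = 0.0641/(0.158·26.4) = 0.01537 K/W
ΣR = 0.002686 + 0.003821 + 0.2973 + 0.01537 = 0.3192 K/W
Q = ΔT/ΣR = (21.9 °C − -10.4 °C)/0.3192 = 101 W

Q = 101 W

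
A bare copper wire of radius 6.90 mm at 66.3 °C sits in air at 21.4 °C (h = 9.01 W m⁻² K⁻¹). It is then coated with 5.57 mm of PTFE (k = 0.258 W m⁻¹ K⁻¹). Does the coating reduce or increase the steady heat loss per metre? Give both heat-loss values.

increases: 17.5 → 25.2 W/m

Critical radius for a cylinder: r_cr = k/h = 0.0286 m = 2.86 cm.
Outer radius after coating: r₂ = 0.00690 + 0.00557 = 0.01247 m.
Since r₁ < r_cr and r₂ ≤ r_cr, the coating moves toward the maximum at r_cr — heat loss rises.
Bare: R = 1/(2πr₁h) = 2.560 m·K/W; Q = 44.9/2.560 = 17.5 W/m.
Coated: R = R_cond + R_conv = 1.782 m·K/W; Q = 44.9/1.782 = 25.2 W/m.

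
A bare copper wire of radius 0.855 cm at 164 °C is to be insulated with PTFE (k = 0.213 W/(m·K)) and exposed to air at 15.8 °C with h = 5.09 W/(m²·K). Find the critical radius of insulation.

For a cylinder, r_cr = k_ins/h = 0.213/5.09 = 0.0418 m = 4.18 cm

r_cr = 4.18 cm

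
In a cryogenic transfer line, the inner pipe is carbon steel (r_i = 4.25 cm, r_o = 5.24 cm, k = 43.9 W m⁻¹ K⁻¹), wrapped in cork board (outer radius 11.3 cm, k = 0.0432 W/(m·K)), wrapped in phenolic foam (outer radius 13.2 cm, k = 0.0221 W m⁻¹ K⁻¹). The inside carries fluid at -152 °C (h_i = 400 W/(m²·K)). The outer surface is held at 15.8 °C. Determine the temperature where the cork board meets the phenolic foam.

T = -31.6 °C

Series thermal resistances, inner to outer:
  R'_conv,in = 1/(2πr h) = 1/(2π·0.0425·400) = 0.009362 m·K/W
  R'_carbon steel = ln(0.0524/0.0425)/(2πk) = 0.2094/(2π·43.9) = 7.592×10^-4 m·K/W
  R'_cork board = ln(0.113/0.0524)/(2πk) = 0.7685/(2π·0.0432) = 2.831 m·K/W
  R'_phenolic foam = ln(0.132/0.113)/(2πk) = 0.1554/(2π·0.0221) = 1.119 m·K/W
ΣR = 0.009362 + 7.592×10^-4 + 2.831 + 1.119 = 3.960 m·K/W
Q' = ΔT/ΣR = (-152 °C − 15.8 °C)/3.960 = -42.37 W/m
From the inner boundary to the cork board/phenolic foam interface, ΣR_partial = 2.841 m·K/W.
T_interface = T_in − Q'·ΣR_partial = -152 °C − (-42.37)(2.841) = -31.6 °C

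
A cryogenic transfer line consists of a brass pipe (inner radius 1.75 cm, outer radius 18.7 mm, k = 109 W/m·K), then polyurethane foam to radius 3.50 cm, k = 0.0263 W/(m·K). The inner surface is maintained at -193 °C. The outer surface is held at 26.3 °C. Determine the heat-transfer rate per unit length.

Treat each layer as a resistance in series:
  R'_brass = ln(0.0187/0.0175)/(2πk) = 0.06632/(2π·109) = 9.684×10^-5 m·K/W
  R'_polyurethane foam = ln(0.0350/0.0187)/(2πk) = 0.6268/(2π·0.0263) = 3.793 m·K/W
ΣR = 9.684×10^-5 + 3.793 = 3.793 m·K/W
Q' = ΔT/ΣR = (-193 °C − 26.3 °C)/3.793 = -57.8 W/m
(Negative Q' ⇒ heat flows inward; heat gain = 57.8 W/m.)

Q' = 57.8 W/m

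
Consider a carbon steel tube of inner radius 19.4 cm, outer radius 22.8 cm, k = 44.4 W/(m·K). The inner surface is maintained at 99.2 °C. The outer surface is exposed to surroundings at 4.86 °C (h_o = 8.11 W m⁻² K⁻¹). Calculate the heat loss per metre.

Q' = 1090 W/m

Resistance network (inner→outer):
  R'_carbon steel = ln(0.228/0.194)/(2πk) = 0.1615/(2π·44.4) = 5.789×10^-4 m·K/W
  R'_conv,out = 1/(2πr h) = 1/(2π·0.228·8.11) = 0.08607 m·K/W
ΣR = 5.789×10^-4 + 0.08607 = 0.08665 m·K/W
Q' = ΔT/ΣR = (99.2 °C − 4.86 °C)/0.08665 = 1090 W/m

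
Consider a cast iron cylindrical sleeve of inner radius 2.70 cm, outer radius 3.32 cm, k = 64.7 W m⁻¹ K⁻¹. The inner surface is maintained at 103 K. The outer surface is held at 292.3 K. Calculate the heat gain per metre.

Q' = 2πk·ΔT/ln(r₂/r₁) = 2π × 64.7 × 189.3 / ln(0.0332/0.0270) = 3.72×10^5 W/m

Q' = 372 kW/m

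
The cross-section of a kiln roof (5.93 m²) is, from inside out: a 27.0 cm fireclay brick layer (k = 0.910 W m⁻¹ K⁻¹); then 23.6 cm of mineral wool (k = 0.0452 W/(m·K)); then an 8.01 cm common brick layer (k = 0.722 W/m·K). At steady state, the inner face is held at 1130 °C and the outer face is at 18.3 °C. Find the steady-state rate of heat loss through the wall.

Q = 1170 W

Series thermal resistances, inner to outer:
  R_fireclay brick = L/(kA) = 0.270/(0.910·5.93) = 0.05003 K/W
  R_mineral wool = L/(kA) = 0.236/(0.0452·5.93) = 0.8805 K/W
  R_common brick = L/(kA) = 0.0801/(0.722·5.93) = 0.01871 K/W
ΣR = 0.05003 + 0.8805 + 0.01871 = 0.9492 K/W
Q = ΔT/ΣR = (1130 °C − 18.3 °C)/0.9492 = 1170 W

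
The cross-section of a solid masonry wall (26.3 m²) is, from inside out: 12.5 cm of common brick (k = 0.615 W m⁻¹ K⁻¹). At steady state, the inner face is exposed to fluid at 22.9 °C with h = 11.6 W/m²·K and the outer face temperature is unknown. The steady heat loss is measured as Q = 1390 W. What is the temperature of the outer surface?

Sum the resistances:
  R_conv,in = 1/(hA) = 1/(11.6·26.3) = 0.003278 K/W
  R_common brick = L/(kA) = 0.125/(0.615·26.3) = 0.007728 K/W
ΣR = 0.01101 K/W
ΔT = Q·ΣR = 1390 × 0.01101 = 15.30 K
Heat flows outward, so T_out = T_in − ΔT = 22.9 − 15.30 = 7.60 °C

T_out = 7.60 °C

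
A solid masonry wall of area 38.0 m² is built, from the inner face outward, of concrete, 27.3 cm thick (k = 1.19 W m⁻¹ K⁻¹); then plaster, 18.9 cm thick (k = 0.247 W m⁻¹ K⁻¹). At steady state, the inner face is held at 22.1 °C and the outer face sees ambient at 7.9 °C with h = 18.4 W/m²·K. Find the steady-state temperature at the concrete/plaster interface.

T = 19.0 °C

Treat each layer as a resistance in series:
  R_concrete = L/(kA) = 0.273/(1.19·38.0) = 0.006037 K/W
  R_plaster = L/(kA) = 0.189/(0.247·38.0) = 0.02014 K/W
  R_conv,out = 1/(hA) = 1/(18.4·38.0) = 0.001430 K/W
ΣR = 0.006037 + 0.02014 + 0.001430 = 0.02761 K/W
Q = ΔT/ΣR = (22.1 °C − 7.9 °C)/0.02761 = 514.3 W
From the inner boundary to the concrete/plaster interface, ΣR_partial = 0.006037 K/W.
T_interface = T_in − Q·ΣR_partial = 22.1 °C − (514.3)(0.006037) = 19.0 °C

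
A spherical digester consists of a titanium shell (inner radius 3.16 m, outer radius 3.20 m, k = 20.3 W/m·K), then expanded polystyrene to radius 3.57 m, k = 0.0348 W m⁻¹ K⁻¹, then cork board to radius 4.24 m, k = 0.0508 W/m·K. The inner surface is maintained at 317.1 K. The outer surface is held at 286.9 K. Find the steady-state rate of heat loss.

Q = 211 W

Series thermal resistances, inner to outer:
  R_titanium = (1/3.16 − 1/3.20)/(4πk) = 0.003956/(4π·20.3) = 1.551×10^-5 K/W
  R_expanded polystyrene = (1/3.20 − 1/3.57)/(4πk) = 0.03239/(4π·0.0348) = 0.07406 K/W
  R_cork board = (1/3.57 − 1/4.24)/(4πk) = 0.04426/(4π·0.0508) = 0.06934 K/W
ΣR = 1.551×10^-5 + 0.07406 + 0.06934 = 0.1434 K/W
Q = ΔT/ΣR = (317.1 K − 286.9 K)/0.1434 = 211 W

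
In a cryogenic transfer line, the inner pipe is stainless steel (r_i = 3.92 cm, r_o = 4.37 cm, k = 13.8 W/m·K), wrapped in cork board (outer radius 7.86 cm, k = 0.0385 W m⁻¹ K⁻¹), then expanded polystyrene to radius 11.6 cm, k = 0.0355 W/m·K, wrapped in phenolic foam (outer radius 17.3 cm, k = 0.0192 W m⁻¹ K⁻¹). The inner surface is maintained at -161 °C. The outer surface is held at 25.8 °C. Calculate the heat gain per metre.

Q' = 25.0 W/m

Series thermal resistances, inner to outer:
  R'_stainless steel = ln(0.0437/0.0392)/(2πk) = 0.1087/(2π·13.8) = 0.001253 m·K/W
  R'_cork board = ln(0.0786/0.0437)/(2πk) = 0.5870/(2π·0.0385) = 2.427 m·K/W
  R'_expanded polystyrene = ln(0.116/0.0786)/(2πk) = 0.3892/(2π·0.0355) = 1.745 m·K/W
  R'_phenolic foam = ln(0.173/0.116)/(2πk) = 0.3997/(2π·0.0192) = 3.313 m·K/W
ΣR = 0.001253 + 2.427 + 1.745 + 3.313 = 7.486 m·K/W
Q' = ΔT/ΣR = (-161 °C − 25.8 °C)/7.486 = -25.0 W/m
(Negative Q' ⇒ heat flows inward; heat gain = 25.0 W/m.)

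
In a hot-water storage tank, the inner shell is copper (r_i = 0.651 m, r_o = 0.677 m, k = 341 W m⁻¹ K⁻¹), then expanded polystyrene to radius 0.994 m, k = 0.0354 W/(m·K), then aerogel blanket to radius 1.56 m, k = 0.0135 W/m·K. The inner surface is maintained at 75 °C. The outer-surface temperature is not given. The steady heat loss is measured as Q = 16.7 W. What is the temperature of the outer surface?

T_out = 21.4 °C

Sum the resistances:
  R_copper = (1/0.651 − 1/0.677)/(4πk) = 0.05899/(4π·341) = 1.377×10^-5 K/W
  R_expanded polystyrene = (1/0.677 − 1/0.994)/(4πk) = 0.4711/(4π·0.0354) = 1.059 K/W
  R_aerogel blanket = (1/0.994 − 1/1.56)/(4πk) = 0.3650/(4π·0.0135) = 2.152 K/W
ΣR = 3.211 K/W
ΔT = Q·ΣR = 16.7 × 3.211 = 53.62 K
Heat flows outward, so T_out = T_in − ΔT = 75 − 53.62 = 21.4 °C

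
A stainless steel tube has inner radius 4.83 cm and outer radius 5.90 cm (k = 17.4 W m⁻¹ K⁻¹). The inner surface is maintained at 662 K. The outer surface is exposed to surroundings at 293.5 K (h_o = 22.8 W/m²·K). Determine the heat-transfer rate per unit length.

Resistance network (inner→outer):
  R'_stainless steel = ln(0.0590/0.0483)/(2πk) = 0.2001/(2π·17.4) = 0.001830 m·K/W
  R'_conv,out = 1/(2πr h) = 1/(2π·0.0590·22.8) = 0.1183 m·K/W
ΣR = 0.001830 + 0.1183 = 0.1201 m·K/W
Q' = ΔT/ΣR = (662 K − 293.5 K)/0.1201 = 3070 W/m

Q' = 3070 W/m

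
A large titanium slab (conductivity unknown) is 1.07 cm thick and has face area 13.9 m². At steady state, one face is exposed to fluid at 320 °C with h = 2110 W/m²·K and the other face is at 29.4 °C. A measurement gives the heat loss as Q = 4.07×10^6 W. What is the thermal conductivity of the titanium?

ΣR = ΔT/Q = |320 − 29.4|/4.07×10^6 = 7.140×10^-5 K/W
Known resistances:
  R_conv,in = 1/(hA) = 1/(2110·13.9) = 3.410×10^-5 K/W
R_titanium = ΣR − ΣR_known = 7.140×10^-5 − 3.410×10^-5 = 3.730×10^-5 K/W
L/(kA) = 3.730×10^-5 ⇒ k = 0.0107/(3.730×10^-5·13.9) = 20.6 W/m·K

k = 20.6 W/m·K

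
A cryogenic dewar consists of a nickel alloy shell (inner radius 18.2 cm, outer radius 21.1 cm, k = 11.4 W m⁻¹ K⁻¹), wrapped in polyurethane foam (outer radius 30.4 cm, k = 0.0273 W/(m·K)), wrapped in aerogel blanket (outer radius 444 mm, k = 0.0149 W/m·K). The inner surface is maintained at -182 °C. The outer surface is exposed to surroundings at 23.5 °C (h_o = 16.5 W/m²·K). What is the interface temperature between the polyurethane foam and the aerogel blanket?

T = -93.2 °C

Treat each layer as a resistance in series:
  R_nickel alloy = (1/0.182 − 1/0.211)/(4πk) = 0.7552/(4π·11.4) = 0.005271 K/W
  R_polyurethane foam = (1/0.211 − 1/0.304)/(4πk) = 1.450/(4π·0.0273) = 4.226 K/W
  R_aerogel blanket = (1/0.304 − 1/0.444)/(4πk) = 1.037/(4π·0.0149) = 5.540 K/W
  R_conv,out = 1/(4πr²h) = 1/(4π·0.444²·16.5) = 0.02446 K/W
ΣR = 0.005271 + 4.226 + 5.540 + 0.02446 = 9.796 K/W
Q = ΔT/ΣR = (-182 °C − 23.5 °C)/9.796 = -20.98 W
From the inner boundary to the polyurethane foam/aerogel blanket interface, ΣR_partial = 4.231 K/W.
T_interface = T_in − Q·ΣR_partial = -182 °C − (-20.98)(4.231) = -93.2 °C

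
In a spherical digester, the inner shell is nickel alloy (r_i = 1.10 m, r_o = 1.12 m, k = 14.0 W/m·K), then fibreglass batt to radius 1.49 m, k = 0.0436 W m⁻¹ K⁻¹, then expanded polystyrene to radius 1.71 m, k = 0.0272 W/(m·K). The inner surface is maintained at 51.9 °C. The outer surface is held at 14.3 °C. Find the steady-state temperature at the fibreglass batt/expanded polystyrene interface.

T = 28.7 °C

Treat each layer as a resistance in series:
  R_nickel alloy = (1/1.10 − 1/1.12)/(4πk) = 0.01623/(4π·14.0) = 9.227×10^-5 K/W
  R_fibreglass batt = (1/1.12 − 1/1.49)/(4πk) = 0.2217/(4π·0.0436) = 0.4047 K/W
  R_expanded polystyrene = (1/1.49 − 1/1.71)/(4πk) = 0.08635/(4π·0.0272) = 0.2526 K/W
ΣR = 9.227×10^-5 + 0.4047 + 0.2526 = 0.6574 K/W
Q = ΔT/ΣR = (51.9 °C − 14.3 °C)/0.6574 = 57.20 W
From the inner boundary to the fibreglass batt/expanded polystyrene interface, ΣR_partial = 0.4048 K/W.
T_interface = T_in − Q·ΣR_partial = 51.9 °C − (57.20)(0.4048) = 28.7 °C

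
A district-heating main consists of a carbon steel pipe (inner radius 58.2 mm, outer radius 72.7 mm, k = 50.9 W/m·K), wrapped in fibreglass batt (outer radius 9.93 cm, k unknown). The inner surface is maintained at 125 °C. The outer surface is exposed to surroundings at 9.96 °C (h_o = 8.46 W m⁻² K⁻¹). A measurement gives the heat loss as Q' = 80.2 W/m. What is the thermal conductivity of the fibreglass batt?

k = 0.0399 W/m·K

ΣR = ΔT/Q' = |125 − 9.96|/80.2 = 1.434 m·K/W
Known resistances:
  R'_carbon steel = ln(0.0727/0.0582)/(2πk) = 0.2225/(2π·50.9) = 6.956×10^-4 m·K/W
  R'_conv,out = 1/(2πr h) = 1/(2π·0.0993·8.46) = 0.1895 m·K/W
R_fibreglass batt = ΣR − ΣR_known = 1.434 − 0.1902 = 1.244 m·K/W
ln(r₂/r₁)/(2πk) = 1.244 ⇒ k = 0.3118/(2π·1.244) = 0.0399 W/m·K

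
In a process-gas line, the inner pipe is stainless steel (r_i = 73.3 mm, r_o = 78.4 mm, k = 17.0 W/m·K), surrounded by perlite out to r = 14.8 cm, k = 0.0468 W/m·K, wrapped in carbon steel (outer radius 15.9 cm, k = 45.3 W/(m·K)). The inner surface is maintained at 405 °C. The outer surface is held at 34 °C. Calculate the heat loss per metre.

Q' = 172 W/m

Series thermal resistances, inner to outer:
  R'_stainless steel = ln(0.0784/0.0733)/(2πk) = 0.06726/(2π·17.0) = 6.297×10^-4 m·K/W
  R'_perlite = ln(0.148/0.0784)/(2πk) = 0.6354/(2π·0.0468) = 2.161 m·K/W
  R'_carbon steel = ln(0.159/0.148)/(2πk) = 0.07169/(2π·45.3) = 2.519×10^-4 m·K/W
ΣR = 6.297×10^-4 + 2.161 + 2.519×10^-4 = 2.162 m·K/W
Q' = ΔT/ΣR = (405 °C − 34 °C)/2.162 = 172 W/m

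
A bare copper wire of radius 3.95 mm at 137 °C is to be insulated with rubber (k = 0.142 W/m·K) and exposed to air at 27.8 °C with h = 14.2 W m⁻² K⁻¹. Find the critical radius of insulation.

r_cr = 1.00 cm

For a cylinder, r_cr = k_ins/h = 0.142/14.2 = 0.0100 m = 1.00 cm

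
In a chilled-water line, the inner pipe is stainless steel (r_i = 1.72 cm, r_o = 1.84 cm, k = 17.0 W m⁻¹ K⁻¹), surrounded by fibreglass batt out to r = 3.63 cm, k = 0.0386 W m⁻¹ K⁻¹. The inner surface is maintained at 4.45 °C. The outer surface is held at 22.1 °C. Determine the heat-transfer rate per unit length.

Treat each layer as a resistance in series:
  R'_stainless steel = ln(0.0184/0.0172)/(2πk) = 0.06744/(2π·17.0) = 6.314×10^-4 m·K/W
  R'_fibreglass batt = ln(0.0363/0.0184)/(2πk) = 0.6795/(2π·0.0386) = 2.802 m·K/W
ΣR = 6.314×10^-4 + 2.802 = 2.803 m·K/W
Q' = ΔT/ΣR = (4.45 °C − 22.1 °C)/2.803 = -6.30 W/m
(Negative Q' ⇒ heat flows inward; heat gain = 6.30 W/m.)

Q' = 6.30 W/m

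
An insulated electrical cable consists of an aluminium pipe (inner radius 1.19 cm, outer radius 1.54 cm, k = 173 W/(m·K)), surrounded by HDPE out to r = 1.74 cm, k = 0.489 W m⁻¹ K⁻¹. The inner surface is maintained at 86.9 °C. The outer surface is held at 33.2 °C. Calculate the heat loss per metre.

Treat each layer as a resistance in series:
  R'_aluminium = ln(0.0154/0.0119)/(2πk) = 0.2578/(2π·173) = 2.372×10^-4 m·K/W
  R'_HDPE = ln(0.0174/0.0154)/(2πk) = 0.1221/(2π·0.489) = 0.03974 m·K/W
ΣR = 2.372×10^-4 + 0.03974 = 0.03998 m·K/W
Q' = ΔT/ΣR = (86.9 °C − 33.2 °C)/0.03998 = 1340 W/m

Q' = 1340 W/m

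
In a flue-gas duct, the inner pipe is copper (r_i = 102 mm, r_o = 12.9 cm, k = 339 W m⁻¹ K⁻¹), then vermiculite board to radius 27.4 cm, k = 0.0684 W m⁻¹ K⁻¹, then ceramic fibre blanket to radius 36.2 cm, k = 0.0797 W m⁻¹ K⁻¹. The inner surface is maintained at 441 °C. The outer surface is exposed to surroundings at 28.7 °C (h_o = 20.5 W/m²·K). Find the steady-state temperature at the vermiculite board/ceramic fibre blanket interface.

Series thermal resistances, inner to outer:
  R'_copper = ln(0.129/0.102)/(2πk) = 0.2348/(2π·339) = 1.103×10^-4 m·K/W
  R'_vermiculite board = ln(0.274/0.129)/(2πk) = 0.7533/(2π·0.0684) = 1.753 m·K/W
  R'_ceramic fibre blanket = ln(0.362/0.274)/(2πk) = 0.2785/(2π·0.0797) = 0.5562 m·K/W
  R'_conv,out = 1/(2πr h) = 1/(2π·0.362·20.5) = 0.02145 m·K/W
ΣR = 1.103×10^-4 + 1.753 + 0.5562 + 0.02145 = 2.331 m·K/W
Q' = ΔT/ΣR = (441 °C − 28.7 °C)/2.331 = 176.9 W/m
From the inner boundary to the vermiculite board/ceramic fibre blanket interface, ΣR_partial = 1.753 m·K/W.
T_interface = T_in − Q'·ΣR_partial = 441 °C − (176.9)(1.753) = 131 °C

T = 131 °C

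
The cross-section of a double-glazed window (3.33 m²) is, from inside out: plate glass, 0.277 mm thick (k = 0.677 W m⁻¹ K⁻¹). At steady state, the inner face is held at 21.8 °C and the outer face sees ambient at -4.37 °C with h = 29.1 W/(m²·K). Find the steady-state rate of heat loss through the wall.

Q = 2.51 kW

Treat each layer as a resistance in series:
  R_plate glass = L/(kA) = 2.77×10^-4/(0.677·3.33) = 1.229×10^-4 K/W
  R_conv,out = 1/(hA) = 1/(29.1·3.33) = 0.01032 K/W
ΣR = 1.229×10^-4 + 0.01032 = 0.01044 K/W
Q = ΔT/ΣR = (21.8 °C − -4.37 °C)/0.01044 = 2510 W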